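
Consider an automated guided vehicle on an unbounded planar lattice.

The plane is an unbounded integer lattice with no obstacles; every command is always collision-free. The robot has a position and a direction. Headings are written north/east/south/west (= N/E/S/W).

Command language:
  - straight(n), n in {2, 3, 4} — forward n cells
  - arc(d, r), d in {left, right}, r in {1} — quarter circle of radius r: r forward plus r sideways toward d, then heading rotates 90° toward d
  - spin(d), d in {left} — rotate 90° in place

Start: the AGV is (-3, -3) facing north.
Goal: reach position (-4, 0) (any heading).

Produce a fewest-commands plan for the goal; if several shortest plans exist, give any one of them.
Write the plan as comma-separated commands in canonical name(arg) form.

straight(2), arc(left, 1)

start: (-3, -3) facing north
step 1 (straight(2)): (-3, -1) facing north
step 2 (arc(left, 1)): (-4, 0) facing west
no 1-step plan works, so 2 is optimal.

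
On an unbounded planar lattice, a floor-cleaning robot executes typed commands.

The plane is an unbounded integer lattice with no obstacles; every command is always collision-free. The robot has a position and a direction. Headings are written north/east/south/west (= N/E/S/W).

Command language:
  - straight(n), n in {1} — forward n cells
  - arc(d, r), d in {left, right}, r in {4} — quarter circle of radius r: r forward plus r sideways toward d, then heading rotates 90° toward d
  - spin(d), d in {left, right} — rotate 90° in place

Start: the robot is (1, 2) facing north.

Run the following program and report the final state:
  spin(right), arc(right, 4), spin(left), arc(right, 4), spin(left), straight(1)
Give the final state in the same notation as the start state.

(10, -6) facing east

start: (1, 2) facing north
[1] after spin(right): (1, 2) facing east
[2] after arc(right, 4): (5, -2) facing south
[3] after spin(left): (5, -2) facing east
[4] after arc(right, 4): (9, -6) facing south
[5] after spin(left): (9, -6) facing east
[6] after straight(1): (10, -6) facing east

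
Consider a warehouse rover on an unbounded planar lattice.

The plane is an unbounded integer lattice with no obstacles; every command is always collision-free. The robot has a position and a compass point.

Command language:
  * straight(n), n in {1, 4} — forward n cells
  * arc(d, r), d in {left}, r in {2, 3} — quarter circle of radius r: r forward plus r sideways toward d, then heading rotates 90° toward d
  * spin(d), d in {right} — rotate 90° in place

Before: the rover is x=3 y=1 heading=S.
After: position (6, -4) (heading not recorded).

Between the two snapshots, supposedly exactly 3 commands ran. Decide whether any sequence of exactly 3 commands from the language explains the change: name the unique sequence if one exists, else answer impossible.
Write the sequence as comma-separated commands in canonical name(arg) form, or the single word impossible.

key: order matters: swapping straight(1) and arc(left, 3) lands elsewhere
t0: x=3 y=1 heading=S
step 1 (straight(1)): x=3 y=0 heading=S
step 2 (straight(1)): x=3 y=-1 heading=S
step 3 (arc(left, 3)): x=6 y=-4 heading=E
no other 3-command option fits: unique.

straight(1), straight(1), arc(left, 3)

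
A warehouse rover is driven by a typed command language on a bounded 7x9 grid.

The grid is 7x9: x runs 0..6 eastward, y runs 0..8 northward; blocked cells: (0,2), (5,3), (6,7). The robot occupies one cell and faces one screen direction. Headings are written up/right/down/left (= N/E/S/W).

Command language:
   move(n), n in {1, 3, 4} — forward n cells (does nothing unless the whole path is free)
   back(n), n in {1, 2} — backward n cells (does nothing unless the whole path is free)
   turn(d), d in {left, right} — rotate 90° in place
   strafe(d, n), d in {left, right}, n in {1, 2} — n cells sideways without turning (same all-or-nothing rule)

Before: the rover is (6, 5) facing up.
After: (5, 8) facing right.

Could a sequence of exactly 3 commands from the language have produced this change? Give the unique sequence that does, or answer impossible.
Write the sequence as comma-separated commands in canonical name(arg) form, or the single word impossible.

strafe(left, 1), move(3), turn(right)

key: cell and facing (now E) both changed — the 3 commands mix motion and turning
t0: (6, 5) facing up
t=1 strafe(left, 1) ⇒ (5, 5) facing up
t=2 move(3) ⇒ (5, 8) facing up
t=3 turn(right) ⇒ (5, 8) facing right
no rival 3-sequence matches.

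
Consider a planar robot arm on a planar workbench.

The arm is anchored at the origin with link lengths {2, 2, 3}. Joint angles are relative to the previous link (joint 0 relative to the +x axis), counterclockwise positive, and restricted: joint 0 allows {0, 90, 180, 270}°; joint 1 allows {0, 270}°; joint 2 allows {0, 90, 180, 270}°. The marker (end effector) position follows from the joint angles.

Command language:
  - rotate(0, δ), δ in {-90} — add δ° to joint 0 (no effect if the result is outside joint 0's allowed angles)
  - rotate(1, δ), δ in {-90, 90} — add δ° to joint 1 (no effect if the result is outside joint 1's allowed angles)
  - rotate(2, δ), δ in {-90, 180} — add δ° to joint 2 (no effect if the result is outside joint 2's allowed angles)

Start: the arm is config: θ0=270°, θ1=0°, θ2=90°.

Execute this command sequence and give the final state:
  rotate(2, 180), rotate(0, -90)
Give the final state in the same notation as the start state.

config: θ0=180°, θ1=0°, θ2=270°

begin: config: θ0=270°, θ1=0°, θ2=90°
step 1 (rotate(2, 180)): config: θ0=270°, θ1=0°, θ2=270°
step 2 (rotate(0, -90)): config: θ0=180°, θ1=0°, θ2=270°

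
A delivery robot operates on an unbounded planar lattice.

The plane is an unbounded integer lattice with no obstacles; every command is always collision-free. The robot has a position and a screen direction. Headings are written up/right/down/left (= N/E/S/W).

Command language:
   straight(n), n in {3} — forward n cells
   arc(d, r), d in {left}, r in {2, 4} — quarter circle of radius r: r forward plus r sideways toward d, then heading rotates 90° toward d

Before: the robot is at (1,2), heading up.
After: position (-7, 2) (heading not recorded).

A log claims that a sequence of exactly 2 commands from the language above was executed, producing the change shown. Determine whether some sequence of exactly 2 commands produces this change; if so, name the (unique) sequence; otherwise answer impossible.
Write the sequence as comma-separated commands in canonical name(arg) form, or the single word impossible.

start: at (1,2), heading up
step 1 (arc(left, 4)): at (-3,6), heading left
step 2 (arc(left, 4)): at (-7,2), heading down
uniquely the one of 9 2-step routes that fits.

arc(left, 4), arc(left, 4)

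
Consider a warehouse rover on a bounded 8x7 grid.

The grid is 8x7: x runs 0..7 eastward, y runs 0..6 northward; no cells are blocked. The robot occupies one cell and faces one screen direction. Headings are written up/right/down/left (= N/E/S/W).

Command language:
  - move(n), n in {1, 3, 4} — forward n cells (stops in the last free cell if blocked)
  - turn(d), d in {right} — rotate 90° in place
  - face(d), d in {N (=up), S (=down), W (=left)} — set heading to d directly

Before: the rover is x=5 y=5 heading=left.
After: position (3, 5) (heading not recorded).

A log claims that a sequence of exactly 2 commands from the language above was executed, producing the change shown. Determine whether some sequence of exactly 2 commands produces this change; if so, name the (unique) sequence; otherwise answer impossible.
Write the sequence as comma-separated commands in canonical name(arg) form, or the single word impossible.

start: x=5 y=5 heading=left
[1] after move(1): x=4 y=5 heading=left
[2] after move(1): x=3 y=5 heading=left
uniquely the one of 49 2-step routes that fits.

move(1), move(1)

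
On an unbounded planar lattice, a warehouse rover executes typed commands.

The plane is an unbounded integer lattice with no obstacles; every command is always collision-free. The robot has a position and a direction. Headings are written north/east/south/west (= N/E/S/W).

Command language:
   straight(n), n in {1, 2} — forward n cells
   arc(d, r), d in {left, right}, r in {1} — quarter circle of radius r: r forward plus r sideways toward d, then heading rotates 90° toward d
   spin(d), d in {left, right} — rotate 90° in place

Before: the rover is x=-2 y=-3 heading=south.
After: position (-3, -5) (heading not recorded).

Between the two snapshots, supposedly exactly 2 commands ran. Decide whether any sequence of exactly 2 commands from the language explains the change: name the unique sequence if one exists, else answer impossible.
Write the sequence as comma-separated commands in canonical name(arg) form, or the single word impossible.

straight(1), arc(right, 1)

key: order matters: swapping straight(1) and arc(right, 1) lands elsewhere
t0: x=-2 y=-3 heading=south
[1] after straight(1): x=-2 y=-4 heading=south
[2] after arc(right, 1): x=-3 y=-5 heading=west
all 36 alternatives checked — unique.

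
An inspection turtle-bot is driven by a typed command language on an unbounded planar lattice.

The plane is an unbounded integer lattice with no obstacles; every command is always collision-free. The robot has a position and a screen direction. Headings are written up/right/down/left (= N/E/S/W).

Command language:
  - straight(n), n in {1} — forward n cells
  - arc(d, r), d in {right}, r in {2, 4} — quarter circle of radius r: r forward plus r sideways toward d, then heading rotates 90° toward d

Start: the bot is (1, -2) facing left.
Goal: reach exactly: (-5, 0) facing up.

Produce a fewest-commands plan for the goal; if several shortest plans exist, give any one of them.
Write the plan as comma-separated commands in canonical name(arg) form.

arc(right, 2), arc(right, 2), arc(right, 2), arc(right, 4), arc(right, 4)

begin: (1, -2) facing left
t=1 arc(right, 2) ⇒ (-1, 0) facing up
t=2 arc(right, 2) ⇒ (1, 2) facing right
t=3 arc(right, 2) ⇒ (3, 0) facing down
t=4 arc(right, 4) ⇒ (-1, -4) facing left
t=5 arc(right, 4) ⇒ (-5, 0) facing up
minimal: 5 command(s), checked below 5.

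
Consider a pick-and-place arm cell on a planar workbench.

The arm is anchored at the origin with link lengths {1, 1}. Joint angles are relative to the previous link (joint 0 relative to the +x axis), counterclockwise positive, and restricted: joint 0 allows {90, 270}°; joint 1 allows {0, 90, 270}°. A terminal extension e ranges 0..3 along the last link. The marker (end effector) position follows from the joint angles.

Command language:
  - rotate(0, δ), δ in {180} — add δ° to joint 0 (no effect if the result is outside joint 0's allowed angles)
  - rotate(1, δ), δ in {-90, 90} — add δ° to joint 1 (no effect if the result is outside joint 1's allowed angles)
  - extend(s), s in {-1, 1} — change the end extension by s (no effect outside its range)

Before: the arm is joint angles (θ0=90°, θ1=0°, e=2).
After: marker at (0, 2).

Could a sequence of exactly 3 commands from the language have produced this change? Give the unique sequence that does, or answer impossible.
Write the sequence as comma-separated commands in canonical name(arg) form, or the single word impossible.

t0: joint angles (θ0=90°, θ1=0°, e=2)
[1] after extend(-1): joint angles (θ0=90°, θ1=0°, e=1)
[2] after extend(-1): joint angles (θ0=90°, θ1=0°, e=0)
[3] after extend(-1): joint angles (θ0=90°, θ1=0°, e=0)
no other 3-command option fits: unique.

extend(-1), extend(-1), extend(-1)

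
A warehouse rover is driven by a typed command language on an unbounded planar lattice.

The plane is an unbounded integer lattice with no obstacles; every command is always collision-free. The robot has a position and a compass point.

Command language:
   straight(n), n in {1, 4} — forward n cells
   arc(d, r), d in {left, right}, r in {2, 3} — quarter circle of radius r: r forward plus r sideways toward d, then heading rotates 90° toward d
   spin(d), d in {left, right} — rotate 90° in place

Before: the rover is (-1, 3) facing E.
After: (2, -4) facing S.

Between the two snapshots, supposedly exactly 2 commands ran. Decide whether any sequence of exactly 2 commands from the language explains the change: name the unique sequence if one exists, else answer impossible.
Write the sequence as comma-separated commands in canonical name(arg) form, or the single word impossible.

arc(right, 3), straight(4)

key: order matters: swapping arc(right, 3) and straight(4) lands elsewhere
start: (-1, 3) facing E
[1] after arc(right, 3): (2, 0) facing S
[2] after straight(4): (2, -4) facing S
no other 2-command option fits: unique.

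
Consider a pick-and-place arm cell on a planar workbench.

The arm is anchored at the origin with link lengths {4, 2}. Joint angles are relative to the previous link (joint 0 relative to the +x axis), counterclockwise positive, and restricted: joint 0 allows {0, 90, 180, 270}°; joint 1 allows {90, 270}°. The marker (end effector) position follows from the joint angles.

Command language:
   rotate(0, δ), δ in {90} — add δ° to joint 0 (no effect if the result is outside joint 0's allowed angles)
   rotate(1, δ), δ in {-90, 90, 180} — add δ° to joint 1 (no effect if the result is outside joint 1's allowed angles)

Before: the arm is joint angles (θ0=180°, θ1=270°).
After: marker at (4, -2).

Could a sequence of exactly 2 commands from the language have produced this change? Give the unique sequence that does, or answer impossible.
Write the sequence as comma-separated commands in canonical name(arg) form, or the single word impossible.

t0: joint angles (θ0=180°, θ1=270°)
t=1 rotate(0, 90) ⇒ joint angles (θ0=270°, θ1=270°)
t=2 rotate(0, 90) ⇒ joint angles (θ0=0°, θ1=270°)
no rival 2-sequence matches.

rotate(0, 90), rotate(0, 90)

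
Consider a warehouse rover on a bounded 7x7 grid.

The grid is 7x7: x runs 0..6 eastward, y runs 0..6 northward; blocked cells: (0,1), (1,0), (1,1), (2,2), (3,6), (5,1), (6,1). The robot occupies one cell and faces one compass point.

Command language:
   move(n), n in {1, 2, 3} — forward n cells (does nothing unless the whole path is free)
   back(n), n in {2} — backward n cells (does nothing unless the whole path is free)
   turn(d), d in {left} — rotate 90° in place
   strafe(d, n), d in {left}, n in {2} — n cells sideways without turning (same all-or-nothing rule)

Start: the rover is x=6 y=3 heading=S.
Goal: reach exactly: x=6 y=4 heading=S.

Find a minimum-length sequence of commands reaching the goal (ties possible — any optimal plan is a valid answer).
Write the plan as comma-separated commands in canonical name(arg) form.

back(2), move(1)

start: x=6 y=3 heading=S
step 1 (back(2)): x=6 y=5 heading=S
step 2 (move(1)): x=6 y=4 heading=S
no 1-step plan works, so 2 is optimal.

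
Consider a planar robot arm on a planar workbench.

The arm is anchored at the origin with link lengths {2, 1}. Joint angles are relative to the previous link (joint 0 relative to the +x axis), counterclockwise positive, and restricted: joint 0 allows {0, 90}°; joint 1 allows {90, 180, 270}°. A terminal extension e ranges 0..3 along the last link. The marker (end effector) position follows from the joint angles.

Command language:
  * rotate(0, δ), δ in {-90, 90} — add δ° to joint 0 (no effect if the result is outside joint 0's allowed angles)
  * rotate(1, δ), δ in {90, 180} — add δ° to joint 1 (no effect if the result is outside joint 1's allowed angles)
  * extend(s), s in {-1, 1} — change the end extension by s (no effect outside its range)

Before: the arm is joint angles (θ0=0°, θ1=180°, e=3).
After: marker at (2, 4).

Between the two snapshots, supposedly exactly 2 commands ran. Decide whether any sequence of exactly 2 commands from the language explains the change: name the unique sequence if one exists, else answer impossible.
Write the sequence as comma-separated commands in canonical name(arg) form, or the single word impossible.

key: order matters: swapping rotate(1, 90) and rotate(1, 180) lands elsewhere
start: joint angles (θ0=0°, θ1=180°, e=3)
1. rotate(1, 90) → joint angles (θ0=0°, θ1=270°, e=3)
2. rotate(1, 180) → joint angles (θ0=0°, θ1=90°, e=3)
no rival 2-sequence matches.

rotate(1, 90), rotate(1, 180)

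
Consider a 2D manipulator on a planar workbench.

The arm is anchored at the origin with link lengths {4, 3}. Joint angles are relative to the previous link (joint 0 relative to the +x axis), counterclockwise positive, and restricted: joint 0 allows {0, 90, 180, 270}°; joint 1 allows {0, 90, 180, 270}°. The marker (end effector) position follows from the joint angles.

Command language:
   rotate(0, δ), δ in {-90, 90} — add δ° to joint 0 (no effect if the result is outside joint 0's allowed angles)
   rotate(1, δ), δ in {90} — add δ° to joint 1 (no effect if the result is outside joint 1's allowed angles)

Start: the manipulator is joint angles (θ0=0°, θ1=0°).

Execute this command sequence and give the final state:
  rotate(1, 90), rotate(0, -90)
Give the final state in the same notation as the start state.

from: joint angles (θ0=0°, θ1=0°)
step 1 (rotate(1, 90)): joint angles (θ0=0°, θ1=90°)
step 2 (rotate(0, -90)): joint angles (θ0=270°, θ1=90°)

joint angles (θ0=270°, θ1=90°)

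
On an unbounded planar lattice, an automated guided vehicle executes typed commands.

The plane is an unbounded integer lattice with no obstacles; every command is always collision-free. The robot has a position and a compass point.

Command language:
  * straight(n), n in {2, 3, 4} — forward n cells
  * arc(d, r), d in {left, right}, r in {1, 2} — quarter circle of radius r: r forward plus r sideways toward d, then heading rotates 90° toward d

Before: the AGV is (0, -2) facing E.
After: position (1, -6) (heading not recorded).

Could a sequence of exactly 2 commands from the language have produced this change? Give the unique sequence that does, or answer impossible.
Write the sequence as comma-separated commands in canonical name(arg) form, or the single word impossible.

arc(right, 1), straight(3)

key: running straight(3) before arc(right, 1) would end elsewhere — order is forced
initial: (0, -2) facing E
step 1 (arc(right, 1)): (1, -3) facing S
step 2 (straight(3)): (1, -6) facing S
uniquely the one of 49 2-step routes that fits.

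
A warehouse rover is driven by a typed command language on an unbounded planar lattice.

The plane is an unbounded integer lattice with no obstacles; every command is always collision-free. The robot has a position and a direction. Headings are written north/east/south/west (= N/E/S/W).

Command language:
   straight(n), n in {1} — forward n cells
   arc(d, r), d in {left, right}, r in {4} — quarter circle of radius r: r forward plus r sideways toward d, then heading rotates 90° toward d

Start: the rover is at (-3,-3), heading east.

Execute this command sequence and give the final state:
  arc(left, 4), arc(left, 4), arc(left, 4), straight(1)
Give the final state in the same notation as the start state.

t0: at (-3,-3), heading east
1. arc(left, 4) → at (1,1), heading north
2. arc(left, 4) → at (-3,5), heading west
3. arc(left, 4) → at (-7,1), heading south
4. straight(1) → at (-7,0), heading south

at (-7,0), heading south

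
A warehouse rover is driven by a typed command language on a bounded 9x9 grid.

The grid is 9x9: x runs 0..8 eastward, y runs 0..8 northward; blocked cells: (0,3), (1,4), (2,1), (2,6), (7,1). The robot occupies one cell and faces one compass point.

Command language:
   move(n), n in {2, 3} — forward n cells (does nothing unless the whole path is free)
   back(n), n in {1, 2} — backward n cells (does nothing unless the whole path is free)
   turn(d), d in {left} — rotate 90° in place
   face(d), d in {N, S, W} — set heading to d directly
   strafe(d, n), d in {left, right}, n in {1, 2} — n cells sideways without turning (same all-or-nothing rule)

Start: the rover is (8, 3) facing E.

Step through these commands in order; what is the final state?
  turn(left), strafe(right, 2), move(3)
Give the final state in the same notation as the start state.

(8, 6) facing N

initial: (8, 3) facing E
step 1 (turn(left)): (8, 3) facing N
step 2 (strafe(right, 2)): (8, 3) facing N
step 3 (move(3)): (8, 6) facing N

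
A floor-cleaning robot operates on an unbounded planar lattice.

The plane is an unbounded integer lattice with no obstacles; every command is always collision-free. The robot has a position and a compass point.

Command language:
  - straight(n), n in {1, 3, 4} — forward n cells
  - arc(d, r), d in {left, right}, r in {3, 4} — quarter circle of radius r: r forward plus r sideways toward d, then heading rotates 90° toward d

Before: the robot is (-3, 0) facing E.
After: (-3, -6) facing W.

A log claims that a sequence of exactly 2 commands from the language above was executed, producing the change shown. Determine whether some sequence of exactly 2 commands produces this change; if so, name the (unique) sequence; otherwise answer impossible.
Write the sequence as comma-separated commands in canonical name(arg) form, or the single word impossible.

arc(right, 3), arc(right, 3)

key: position moved to (-3,-6) AND the heading swung to W — translation plus rotation needed
initial: (-3, 0) facing E
step 1 (arc(right, 3)): (0, -3) facing S
step 2 (arc(right, 3)): (-3, -6) facing W
uniquely the one of 49 2-step routes that fits.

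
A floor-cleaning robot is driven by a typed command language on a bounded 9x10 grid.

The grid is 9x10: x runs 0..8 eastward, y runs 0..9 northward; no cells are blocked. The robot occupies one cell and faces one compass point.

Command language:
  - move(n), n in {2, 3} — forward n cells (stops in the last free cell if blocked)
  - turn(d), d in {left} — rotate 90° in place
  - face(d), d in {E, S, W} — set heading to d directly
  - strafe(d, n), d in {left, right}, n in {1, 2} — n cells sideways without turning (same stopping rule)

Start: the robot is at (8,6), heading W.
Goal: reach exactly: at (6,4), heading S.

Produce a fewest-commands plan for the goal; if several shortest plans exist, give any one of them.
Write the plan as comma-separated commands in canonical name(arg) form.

initial: at (8,6), heading W
1. move(2) → at (6,6), heading W
2. turn(left) → at (6,6), heading S
3. move(2) → at (6,4), heading S
minimal: 3 command(s), checked below 3.

move(2), turn(left), move(2)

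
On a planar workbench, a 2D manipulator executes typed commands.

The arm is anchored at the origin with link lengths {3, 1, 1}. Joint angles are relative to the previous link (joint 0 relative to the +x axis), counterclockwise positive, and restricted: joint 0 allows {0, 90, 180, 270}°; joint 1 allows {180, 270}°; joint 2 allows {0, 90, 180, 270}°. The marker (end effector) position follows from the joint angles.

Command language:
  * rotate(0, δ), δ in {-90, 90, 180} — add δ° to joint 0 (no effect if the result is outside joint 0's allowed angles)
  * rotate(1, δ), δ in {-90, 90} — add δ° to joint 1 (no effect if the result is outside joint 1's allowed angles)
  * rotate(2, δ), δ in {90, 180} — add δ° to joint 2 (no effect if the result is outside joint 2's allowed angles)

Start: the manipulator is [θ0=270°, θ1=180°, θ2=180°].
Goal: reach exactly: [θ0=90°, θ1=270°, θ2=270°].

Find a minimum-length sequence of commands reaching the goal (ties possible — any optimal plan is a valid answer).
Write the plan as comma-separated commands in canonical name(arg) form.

t0: [θ0=270°, θ1=180°, θ2=180°]
1. rotate(0, 180) → [θ0=90°, θ1=180°, θ2=180°]
2. rotate(1, 90) → [θ0=90°, θ1=270°, θ2=180°]
3. rotate(2, 90) → [θ0=90°, θ1=270°, θ2=270°]
shorter routes all fall short; 3 is best.

rotate(0, 180), rotate(1, 90), rotate(2, 90)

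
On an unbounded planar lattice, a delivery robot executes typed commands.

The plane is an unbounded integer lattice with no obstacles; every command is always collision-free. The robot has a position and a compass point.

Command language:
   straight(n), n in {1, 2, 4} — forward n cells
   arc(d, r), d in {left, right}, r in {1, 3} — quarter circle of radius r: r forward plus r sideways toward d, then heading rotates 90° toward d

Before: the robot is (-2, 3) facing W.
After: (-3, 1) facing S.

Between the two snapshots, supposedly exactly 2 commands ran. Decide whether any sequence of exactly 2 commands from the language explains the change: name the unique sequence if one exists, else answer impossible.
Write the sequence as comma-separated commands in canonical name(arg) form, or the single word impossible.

key: running straight(1) before arc(left, 1) would end elsewhere — order is forced
t0: (-2, 3) facing W
[1] after arc(left, 1): (-3, 2) facing S
[2] after straight(1): (-3, 1) facing S
uniquely the one of 49 2-step routes that fits.

arc(left, 1), straight(1)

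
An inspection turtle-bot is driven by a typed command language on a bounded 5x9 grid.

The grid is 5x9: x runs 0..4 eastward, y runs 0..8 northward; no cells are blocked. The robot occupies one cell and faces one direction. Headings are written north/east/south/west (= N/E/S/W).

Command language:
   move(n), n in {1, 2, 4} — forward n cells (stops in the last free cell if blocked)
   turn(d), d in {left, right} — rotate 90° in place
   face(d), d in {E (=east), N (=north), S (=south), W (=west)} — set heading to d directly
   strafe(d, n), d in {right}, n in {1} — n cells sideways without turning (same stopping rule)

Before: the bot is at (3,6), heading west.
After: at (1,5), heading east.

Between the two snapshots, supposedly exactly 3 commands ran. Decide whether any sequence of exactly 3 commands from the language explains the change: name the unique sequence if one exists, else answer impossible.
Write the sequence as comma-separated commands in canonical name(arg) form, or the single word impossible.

key: running strafe(right, 1) before move(2) would end elsewhere — order is forced
from: at (3,6), heading west
t=1 move(2) ⇒ at (1,6), heading west
t=2 face(E) ⇒ at (1,6), heading east
t=3 strafe(right, 1) ⇒ at (1,5), heading east
uniquely the one of 1000 3-step routes that fits.

move(2), face(E), strafe(right, 1)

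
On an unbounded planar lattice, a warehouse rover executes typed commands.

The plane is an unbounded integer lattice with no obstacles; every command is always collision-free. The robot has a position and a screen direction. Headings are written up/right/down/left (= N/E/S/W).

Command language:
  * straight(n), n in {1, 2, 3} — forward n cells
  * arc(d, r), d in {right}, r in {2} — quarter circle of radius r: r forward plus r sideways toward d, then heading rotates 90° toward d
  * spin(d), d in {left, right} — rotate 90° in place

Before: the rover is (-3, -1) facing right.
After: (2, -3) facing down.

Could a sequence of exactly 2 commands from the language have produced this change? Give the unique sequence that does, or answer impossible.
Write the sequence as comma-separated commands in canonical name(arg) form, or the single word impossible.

key: running arc(right, 2) before straight(3) would end elsewhere — order is forced
start: (-3, -1) facing right
[1] after straight(3): (0, -1) facing right
[2] after arc(right, 2): (2, -3) facing down
no other 2-command option fits: unique.

straight(3), arc(right, 2)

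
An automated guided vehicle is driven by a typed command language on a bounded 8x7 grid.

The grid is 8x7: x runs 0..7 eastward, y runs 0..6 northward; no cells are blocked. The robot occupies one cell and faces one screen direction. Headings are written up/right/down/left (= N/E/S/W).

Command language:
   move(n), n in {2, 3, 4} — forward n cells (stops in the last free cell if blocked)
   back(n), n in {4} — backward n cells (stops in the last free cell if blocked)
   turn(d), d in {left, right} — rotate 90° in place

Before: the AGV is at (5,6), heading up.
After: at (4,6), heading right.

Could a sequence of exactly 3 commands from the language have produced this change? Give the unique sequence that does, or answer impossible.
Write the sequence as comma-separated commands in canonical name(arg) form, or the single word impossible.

turn(right), back(4), move(3)

key: running move(3) before turn(right) would end elsewhere — order is forced
start: at (5,6), heading up
1. turn(right) → at (5,6), heading right
2. back(4) → at (1,6), heading right
3. move(3) → at (4,6), heading right
all 216 alternatives checked — unique.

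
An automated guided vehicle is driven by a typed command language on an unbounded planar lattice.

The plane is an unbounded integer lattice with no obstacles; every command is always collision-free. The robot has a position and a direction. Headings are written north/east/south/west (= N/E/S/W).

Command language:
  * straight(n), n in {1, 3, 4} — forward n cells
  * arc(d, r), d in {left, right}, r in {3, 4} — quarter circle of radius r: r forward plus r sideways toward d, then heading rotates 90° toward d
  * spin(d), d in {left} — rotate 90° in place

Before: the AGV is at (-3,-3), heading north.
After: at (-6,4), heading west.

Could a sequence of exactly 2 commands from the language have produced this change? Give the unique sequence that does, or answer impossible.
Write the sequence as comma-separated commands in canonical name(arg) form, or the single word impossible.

key: order matters: swapping straight(4) and arc(left, 3) lands elsewhere
initial: at (-3,-3), heading north
step 1 (straight(4)): at (-3,1), heading north
step 2 (arc(left, 3)): at (-6,4), heading west
all 64 alternatives checked — unique.

straight(4), arc(left, 3)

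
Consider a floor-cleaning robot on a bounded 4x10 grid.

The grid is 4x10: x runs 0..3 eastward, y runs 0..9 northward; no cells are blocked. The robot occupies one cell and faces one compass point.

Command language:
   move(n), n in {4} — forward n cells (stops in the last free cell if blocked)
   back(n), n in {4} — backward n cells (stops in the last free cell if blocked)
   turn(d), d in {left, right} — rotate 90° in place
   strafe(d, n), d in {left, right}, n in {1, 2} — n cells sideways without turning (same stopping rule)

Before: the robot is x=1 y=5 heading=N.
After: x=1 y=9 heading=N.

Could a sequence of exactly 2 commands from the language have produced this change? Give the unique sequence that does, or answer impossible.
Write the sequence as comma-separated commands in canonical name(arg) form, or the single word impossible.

key: still facing N at the end — nothing in the sequence rotates
t0: x=1 y=5 heading=N
1. move(4) → x=1 y=9 heading=N
2. move(4) → x=1 y=9 heading=N
no rival 2-sequence matches.

move(4), move(4)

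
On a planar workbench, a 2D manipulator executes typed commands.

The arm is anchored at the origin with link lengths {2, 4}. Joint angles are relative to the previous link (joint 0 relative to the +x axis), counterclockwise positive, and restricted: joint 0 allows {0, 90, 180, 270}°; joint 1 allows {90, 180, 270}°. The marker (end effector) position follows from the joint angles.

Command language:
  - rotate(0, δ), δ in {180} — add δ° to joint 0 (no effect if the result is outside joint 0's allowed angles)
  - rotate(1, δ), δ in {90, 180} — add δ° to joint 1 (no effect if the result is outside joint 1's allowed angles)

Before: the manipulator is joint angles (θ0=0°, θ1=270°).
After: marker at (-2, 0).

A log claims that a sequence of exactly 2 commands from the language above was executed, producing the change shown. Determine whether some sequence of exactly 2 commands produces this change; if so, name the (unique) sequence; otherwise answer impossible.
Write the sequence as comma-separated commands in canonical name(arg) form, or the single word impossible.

rotate(1, 180), rotate(1, 90)

key: running rotate(1, 90) before rotate(1, 180) would end elsewhere — order is forced
begin: joint angles (θ0=0°, θ1=270°)
step 1 (rotate(1, 180)): joint angles (θ0=0°, θ1=90°)
step 2 (rotate(1, 90)): joint angles (θ0=0°, θ1=180°)
no other 2-command option fits: unique.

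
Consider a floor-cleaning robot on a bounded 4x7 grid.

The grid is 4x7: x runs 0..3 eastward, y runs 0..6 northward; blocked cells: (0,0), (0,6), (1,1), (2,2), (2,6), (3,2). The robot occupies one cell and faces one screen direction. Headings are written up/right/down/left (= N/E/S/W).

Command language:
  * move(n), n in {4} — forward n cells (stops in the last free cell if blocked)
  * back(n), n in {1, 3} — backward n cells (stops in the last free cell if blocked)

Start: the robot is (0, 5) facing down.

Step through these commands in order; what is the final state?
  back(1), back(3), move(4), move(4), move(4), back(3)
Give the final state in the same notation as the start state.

(0, 4) facing down

initial: (0, 5) facing down
t=1 back(1) ⇒ (0, 5) facing down
t=2 back(3) ⇒ (0, 5) facing down
t=3 move(4) ⇒ (0, 1) facing down
t=4 move(4) ⇒ (0, 1) facing down
t=5 move(4) ⇒ (0, 1) facing down
t=6 back(3) ⇒ (0, 4) facing down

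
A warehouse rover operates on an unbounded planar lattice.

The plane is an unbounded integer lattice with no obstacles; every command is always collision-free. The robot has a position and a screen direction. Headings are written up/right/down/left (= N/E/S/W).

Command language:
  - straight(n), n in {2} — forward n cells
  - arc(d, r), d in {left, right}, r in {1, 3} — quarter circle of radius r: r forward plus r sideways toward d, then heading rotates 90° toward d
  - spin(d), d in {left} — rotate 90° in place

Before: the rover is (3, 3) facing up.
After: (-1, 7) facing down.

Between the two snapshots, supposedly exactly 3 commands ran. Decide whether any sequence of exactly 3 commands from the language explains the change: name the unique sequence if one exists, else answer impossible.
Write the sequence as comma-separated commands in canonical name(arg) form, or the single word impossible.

straight(2), arc(left, 3), arc(left, 1)

key: position moved to (-1,7) AND the heading swung to S — translation plus rotation needed
start: (3, 3) facing up
t=1 straight(2) ⇒ (3, 5) facing up
t=2 arc(left, 3) ⇒ (0, 8) facing left
t=3 arc(left, 1) ⇒ (-1, 7) facing down
no other 3-command option fits: unique.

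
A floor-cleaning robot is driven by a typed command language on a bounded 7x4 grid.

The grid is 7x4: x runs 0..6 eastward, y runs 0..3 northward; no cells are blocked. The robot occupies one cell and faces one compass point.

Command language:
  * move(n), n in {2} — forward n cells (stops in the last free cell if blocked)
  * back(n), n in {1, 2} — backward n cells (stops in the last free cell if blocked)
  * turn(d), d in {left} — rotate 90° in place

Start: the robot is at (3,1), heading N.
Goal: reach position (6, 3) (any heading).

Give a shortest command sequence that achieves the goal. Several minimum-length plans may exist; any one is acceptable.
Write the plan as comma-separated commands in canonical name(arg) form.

move(2), turn(left), back(1), back(2)

from: at (3,1), heading N
t=1 move(2) ⇒ at (3,3), heading N
t=2 turn(left) ⇒ at (3,3), heading W
t=3 back(1) ⇒ at (4,3), heading W
t=4 back(2) ⇒ at (6,3), heading W
minimal: 4 command(s), checked below 4.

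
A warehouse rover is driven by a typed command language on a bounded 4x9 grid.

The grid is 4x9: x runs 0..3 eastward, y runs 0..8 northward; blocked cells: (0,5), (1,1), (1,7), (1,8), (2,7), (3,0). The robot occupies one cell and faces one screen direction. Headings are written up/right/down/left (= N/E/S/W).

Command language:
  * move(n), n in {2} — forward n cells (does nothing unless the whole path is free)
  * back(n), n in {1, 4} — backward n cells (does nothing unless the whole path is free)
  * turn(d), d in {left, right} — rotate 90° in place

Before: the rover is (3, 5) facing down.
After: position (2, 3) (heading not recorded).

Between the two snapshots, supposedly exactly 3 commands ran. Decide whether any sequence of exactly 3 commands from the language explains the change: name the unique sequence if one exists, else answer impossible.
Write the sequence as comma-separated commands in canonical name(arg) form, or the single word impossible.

key: running back(1) before move(2) would end elsewhere — order is forced
from: (3, 5) facing down
1. move(2) → (3, 3) facing down
2. turn(left) → (3, 3) facing right
3. back(1) → (2, 3) facing right
all 125 alternatives checked — unique.

move(2), turn(left), back(1)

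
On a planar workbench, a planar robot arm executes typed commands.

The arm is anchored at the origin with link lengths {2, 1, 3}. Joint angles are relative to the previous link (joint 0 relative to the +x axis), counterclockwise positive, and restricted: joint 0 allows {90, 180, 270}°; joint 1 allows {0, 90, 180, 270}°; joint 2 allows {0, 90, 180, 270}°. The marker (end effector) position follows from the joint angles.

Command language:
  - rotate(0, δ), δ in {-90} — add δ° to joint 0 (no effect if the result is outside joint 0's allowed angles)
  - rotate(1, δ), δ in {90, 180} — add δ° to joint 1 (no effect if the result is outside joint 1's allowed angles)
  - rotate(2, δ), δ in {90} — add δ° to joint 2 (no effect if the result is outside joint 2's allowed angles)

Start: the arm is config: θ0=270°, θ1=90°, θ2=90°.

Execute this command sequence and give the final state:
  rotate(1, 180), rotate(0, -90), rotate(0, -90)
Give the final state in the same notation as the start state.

t0: config: θ0=270°, θ1=90°, θ2=90°
1. rotate(1, 180) → config: θ0=270°, θ1=270°, θ2=90°
2. rotate(0, -90) → config: θ0=180°, θ1=270°, θ2=90°
3. rotate(0, -90) → config: θ0=90°, θ1=270°, θ2=90°

config: θ0=90°, θ1=270°, θ2=90°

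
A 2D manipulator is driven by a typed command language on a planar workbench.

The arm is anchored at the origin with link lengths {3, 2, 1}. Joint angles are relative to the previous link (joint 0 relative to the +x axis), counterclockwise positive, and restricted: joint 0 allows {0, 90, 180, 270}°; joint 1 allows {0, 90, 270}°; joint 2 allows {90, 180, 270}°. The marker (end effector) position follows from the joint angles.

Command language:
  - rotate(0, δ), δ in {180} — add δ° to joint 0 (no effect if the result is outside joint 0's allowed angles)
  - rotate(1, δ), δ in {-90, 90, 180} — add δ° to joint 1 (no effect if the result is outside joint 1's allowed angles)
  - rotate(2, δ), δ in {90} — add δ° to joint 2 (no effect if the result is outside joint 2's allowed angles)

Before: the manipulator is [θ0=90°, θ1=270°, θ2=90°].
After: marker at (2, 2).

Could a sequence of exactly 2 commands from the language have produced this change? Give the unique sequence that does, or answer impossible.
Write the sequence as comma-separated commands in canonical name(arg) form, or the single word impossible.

begin: [θ0=90°, θ1=270°, θ2=90°]
step 1 (rotate(2, 90)): [θ0=90°, θ1=270°, θ2=180°]
step 2 (rotate(2, 90)): [θ0=90°, θ1=270°, θ2=270°]
all 25 alternatives checked — unique.

rotate(2, 90), rotate(2, 90)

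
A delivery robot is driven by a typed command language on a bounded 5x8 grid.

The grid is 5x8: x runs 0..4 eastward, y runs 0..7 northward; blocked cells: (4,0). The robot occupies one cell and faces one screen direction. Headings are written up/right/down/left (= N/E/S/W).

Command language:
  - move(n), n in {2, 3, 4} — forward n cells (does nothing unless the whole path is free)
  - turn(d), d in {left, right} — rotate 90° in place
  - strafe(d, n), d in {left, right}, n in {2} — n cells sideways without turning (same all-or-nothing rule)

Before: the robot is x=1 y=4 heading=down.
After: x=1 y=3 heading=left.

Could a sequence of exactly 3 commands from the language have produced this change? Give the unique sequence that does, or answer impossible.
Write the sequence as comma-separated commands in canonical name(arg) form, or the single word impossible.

key: order matters: swapping move(3) and strafe(right, 2) lands elsewhere
from: x=1 y=4 heading=down
1. move(3) → x=1 y=1 heading=down
2. turn(right) → x=1 y=1 heading=left
3. strafe(right, 2) → x=1 y=3 heading=left
no other 3-command option fits: unique.

move(3), turn(right), strafe(right, 2)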